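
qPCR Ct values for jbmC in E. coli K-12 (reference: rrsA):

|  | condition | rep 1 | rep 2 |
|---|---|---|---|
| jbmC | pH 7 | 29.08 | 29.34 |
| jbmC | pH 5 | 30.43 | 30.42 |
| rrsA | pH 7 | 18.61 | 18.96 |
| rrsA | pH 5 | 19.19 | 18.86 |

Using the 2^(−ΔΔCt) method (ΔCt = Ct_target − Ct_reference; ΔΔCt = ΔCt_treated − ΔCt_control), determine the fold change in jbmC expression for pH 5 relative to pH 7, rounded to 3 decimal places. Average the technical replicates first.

Mean Ct: jbmC pH 7 29.210; jbmC pH 5 30.425; rrsA pH 7 18.785; rrsA pH 5 19.025
ΔCt(pH 7) = 29.210 − 18.785 = 10.425
ΔCt(pH 5) = 30.425 − 19.025 = 11.400
ΔΔCt = 11.400 − 10.425 = 0.975
Fold change = 2^(−0.975) = 0.5087

0.509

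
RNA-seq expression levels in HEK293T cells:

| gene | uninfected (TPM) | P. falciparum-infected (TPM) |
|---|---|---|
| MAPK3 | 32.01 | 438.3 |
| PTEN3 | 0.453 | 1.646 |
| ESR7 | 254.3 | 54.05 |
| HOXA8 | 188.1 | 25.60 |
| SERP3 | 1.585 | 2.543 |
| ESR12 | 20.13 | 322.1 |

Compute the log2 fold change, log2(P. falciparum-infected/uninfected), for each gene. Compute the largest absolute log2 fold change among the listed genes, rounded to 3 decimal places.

4.000

log2(438.3/32.01) = 3.775  (MAPK3)
log2(1.646/0.453) = 1.861  (PTEN3)
log2(54.05/254.3) = -2.234  (ESR7)
log2(25.60/188.1) = -2.877  (HOXA8)
log2(2.543/1.585) = 0.682  (SERP3)
log2(322.1/20.13) = 4.000  (ESR12)
The largest magnitude belongs to ESR12.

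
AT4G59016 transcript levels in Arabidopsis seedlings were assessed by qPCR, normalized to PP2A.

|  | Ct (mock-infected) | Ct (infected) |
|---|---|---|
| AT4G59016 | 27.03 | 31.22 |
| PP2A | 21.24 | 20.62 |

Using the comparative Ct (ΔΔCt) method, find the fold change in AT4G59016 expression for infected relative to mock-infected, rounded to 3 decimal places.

0.036

ΔCt(mock-infected) = 27.030 − 21.240 = 5.790
ΔCt(infected) = 31.220 − 20.620 = 10.600
ΔΔCt = 10.600 − 5.790 = 4.810
Fold change = 2^(−4.810) = 0.0356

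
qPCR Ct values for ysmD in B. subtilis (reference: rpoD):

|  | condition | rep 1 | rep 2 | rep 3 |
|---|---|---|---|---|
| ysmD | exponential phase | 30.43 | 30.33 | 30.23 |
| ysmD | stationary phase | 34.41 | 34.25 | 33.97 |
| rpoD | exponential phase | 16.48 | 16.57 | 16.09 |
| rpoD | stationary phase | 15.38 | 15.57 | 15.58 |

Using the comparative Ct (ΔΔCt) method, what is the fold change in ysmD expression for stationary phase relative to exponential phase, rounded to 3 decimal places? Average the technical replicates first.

0.037

Mean Ct: ysmD exponential phase 30.330; ysmD stationary phase 34.210; rpoD exponential phase 16.380; rpoD stationary phase 15.510
ΔCt(exponential phase) = 30.330 − 16.380 = 13.950
ΔCt(stationary phase) = 34.210 − 15.510 = 18.700
ΔΔCt = 18.700 − 13.950 = 4.750
Fold change = 2^(−4.750) = 0.0372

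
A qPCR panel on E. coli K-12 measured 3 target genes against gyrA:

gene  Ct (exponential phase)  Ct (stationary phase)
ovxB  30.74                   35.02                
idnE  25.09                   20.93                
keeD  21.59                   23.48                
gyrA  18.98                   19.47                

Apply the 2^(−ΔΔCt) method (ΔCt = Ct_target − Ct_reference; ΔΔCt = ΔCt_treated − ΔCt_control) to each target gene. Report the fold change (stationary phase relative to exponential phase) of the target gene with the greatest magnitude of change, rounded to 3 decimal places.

25.107

ovxB: ΔΔCt = (35.02−19.47) − (30.74−18.98) = 15.55 − 11.76 = 3.79; fold change = 2^-3.79 = 0.072
idnE: ΔΔCt = (20.93−19.47) − (25.09−18.98) = 1.46 − 6.11 = -4.65; fold change = 2^4.65 = 25.107
keeD: ΔΔCt = (23.48−19.47) − (21.59−18.98) = 4.01 − 2.61 = 1.40; fold change = 2^-1.40 = 0.379
idnE has the largest |ΔΔCt| = 4.65.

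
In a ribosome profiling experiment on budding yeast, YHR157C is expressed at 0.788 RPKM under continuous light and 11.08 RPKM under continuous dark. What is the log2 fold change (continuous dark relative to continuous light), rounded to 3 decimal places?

Fold change = 11.08 / 0.788 = 14.0609
log2(14.0609) = 3.8136

3.814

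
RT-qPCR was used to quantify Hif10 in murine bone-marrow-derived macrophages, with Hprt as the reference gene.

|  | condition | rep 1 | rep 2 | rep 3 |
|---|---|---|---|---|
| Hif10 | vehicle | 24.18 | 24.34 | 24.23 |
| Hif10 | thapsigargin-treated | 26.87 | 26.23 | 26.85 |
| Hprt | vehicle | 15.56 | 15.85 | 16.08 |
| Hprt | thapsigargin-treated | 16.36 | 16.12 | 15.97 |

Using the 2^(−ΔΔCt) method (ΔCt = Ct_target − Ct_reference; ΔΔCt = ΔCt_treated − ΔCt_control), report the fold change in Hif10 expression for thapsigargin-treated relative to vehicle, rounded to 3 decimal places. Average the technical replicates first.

0.237

Mean Ct: Hif10 vehicle 24.250; Hif10 thapsigargin-treated 26.650; Hprt vehicle 15.830; Hprt thapsigargin-treated 16.150
ΔCt(vehicle) = 24.250 − 15.830 = 8.420
ΔCt(thapsigargin-treated) = 26.650 − 16.150 = 10.500
ΔΔCt = 10.500 − 8.420 = 2.080
Fold change = 2^(−2.080) = 0.2365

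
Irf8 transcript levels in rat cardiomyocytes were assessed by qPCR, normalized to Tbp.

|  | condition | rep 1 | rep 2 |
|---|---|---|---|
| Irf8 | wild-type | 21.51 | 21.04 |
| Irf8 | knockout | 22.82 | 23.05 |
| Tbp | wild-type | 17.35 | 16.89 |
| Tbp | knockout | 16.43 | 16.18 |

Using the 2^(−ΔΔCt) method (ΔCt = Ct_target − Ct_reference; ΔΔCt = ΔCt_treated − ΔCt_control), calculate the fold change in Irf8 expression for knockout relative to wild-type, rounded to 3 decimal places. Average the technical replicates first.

0.180

Mean Ct: Irf8 wild-type 21.275; Irf8 knockout 22.935; Tbp wild-type 17.120; Tbp knockout 16.305
ΔCt(wild-type) = 21.275 − 17.120 = 4.155
ΔCt(knockout) = 22.935 − 16.305 = 6.630
ΔΔCt = 6.630 − 4.155 = 2.475
Fold change = 2^(−2.475) = 0.1799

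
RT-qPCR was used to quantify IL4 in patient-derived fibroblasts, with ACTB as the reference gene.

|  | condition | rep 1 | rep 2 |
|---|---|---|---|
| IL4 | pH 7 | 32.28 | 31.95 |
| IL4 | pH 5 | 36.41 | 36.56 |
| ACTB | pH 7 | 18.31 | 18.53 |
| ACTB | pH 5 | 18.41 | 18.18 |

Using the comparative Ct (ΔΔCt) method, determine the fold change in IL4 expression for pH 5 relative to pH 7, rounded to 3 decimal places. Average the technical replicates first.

0.044

Mean Ct: IL4 pH 7 32.115; IL4 pH 5 36.485; ACTB pH 7 18.420; ACTB pH 5 18.295
ΔCt(pH 7) = 32.115 − 18.420 = 13.695
ΔCt(pH 5) = 36.485 − 18.295 = 18.190
ΔΔCt = 18.190 − 13.695 = 4.495
Fold change = 2^(−4.495) = 0.0443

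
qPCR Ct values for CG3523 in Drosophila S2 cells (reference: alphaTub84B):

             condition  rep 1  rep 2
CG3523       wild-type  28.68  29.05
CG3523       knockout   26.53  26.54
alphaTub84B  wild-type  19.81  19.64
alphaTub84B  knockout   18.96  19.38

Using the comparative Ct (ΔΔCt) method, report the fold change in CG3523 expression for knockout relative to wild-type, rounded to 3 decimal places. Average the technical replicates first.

3.422

Mean Ct: CG3523 wild-type 28.865; CG3523 knockout 26.535; alphaTub84B wild-type 19.725; alphaTub84B knockout 19.170
ΔCt(wild-type) = 28.865 − 19.725 = 9.140
ΔCt(knockout) = 26.535 − 19.170 = 7.365
ΔΔCt = 7.365 − 9.140 = -1.775
Fold change = 2^(−(-1.775)) = 2^1.775 = 3.4224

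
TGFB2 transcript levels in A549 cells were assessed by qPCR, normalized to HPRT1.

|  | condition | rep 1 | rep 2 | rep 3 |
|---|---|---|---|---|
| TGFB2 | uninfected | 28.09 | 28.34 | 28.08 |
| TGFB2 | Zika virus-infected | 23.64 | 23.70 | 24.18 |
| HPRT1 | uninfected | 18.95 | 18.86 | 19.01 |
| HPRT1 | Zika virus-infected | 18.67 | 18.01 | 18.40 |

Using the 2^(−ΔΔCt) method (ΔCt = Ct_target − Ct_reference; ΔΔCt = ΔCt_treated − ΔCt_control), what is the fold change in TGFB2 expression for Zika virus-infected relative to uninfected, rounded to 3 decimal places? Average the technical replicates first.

13.454

Mean Ct: TGFB2 uninfected 28.170; TGFB2 Zika virus-infected 23.840; HPRT1 uninfected 18.940; HPRT1 Zika virus-infected 18.360
ΔCt(uninfected) = 28.170 − 18.940 = 9.230
ΔCt(Zika virus-infected) = 23.840 − 18.360 = 5.480
ΔΔCt = 5.480 − 9.230 = -3.750
Fold change = 2^(−(-3.750)) = 2^3.750 = 13.4543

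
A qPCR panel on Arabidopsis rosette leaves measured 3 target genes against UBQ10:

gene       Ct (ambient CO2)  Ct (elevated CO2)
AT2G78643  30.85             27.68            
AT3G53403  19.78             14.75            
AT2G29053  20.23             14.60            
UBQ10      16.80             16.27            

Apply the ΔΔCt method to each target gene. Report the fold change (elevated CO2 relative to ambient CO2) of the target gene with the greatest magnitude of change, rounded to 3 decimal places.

34.297

AT2G78643: ΔΔCt = (27.68−16.27) − (30.85−16.80) = 11.41 − 14.05 = -2.64; fold change = 2^2.64 = 6.233
AT3G53403: ΔΔCt = (14.75−16.27) − (19.78−16.80) = -1.52 − 2.98 = -4.50; fold change = 2^4.50 = 22.627
AT2G29053: ΔΔCt = (14.60−16.27) − (20.23−16.80) = -1.67 − 3.43 = -5.10; fold change = 2^5.10 = 34.297
AT2G29053 has the largest |ΔΔCt| = 5.10.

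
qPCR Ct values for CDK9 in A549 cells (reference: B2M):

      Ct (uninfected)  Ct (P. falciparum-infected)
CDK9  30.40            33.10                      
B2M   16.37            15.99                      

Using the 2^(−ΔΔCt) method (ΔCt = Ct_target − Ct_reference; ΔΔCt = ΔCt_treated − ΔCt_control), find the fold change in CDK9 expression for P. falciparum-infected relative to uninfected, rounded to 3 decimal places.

0.118

ΔCt(uninfected) = 30.400 − 16.370 = 14.030
ΔCt(P. falciparum-infected) = 33.100 − 15.990 = 17.110
ΔΔCt = 17.110 − 14.030 = 3.080
Fold change = 2^(−3.080) = 0.1183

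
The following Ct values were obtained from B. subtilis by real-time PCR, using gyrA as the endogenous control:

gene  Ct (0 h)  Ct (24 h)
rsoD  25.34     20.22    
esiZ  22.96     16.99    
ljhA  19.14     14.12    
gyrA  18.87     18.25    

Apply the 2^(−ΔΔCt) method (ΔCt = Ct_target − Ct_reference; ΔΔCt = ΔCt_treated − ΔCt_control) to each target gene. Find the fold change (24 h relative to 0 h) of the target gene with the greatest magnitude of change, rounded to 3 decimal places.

40.786

rsoD: ΔΔCt = (20.22−18.25) − (25.34−18.87) = 1.97 − 6.47 = -4.50; fold change = 2^4.50 = 22.627
esiZ: ΔΔCt = (16.99−18.25) − (22.96−18.87) = -1.26 − 4.09 = -5.35; fold change = 2^5.35 = 40.786
ljhA: ΔΔCt = (14.12−18.25) − (19.14−18.87) = -4.13 − 0.27 = -4.40; fold change = 2^4.40 = 21.112
esiZ has the largest |ΔΔCt| = 5.35.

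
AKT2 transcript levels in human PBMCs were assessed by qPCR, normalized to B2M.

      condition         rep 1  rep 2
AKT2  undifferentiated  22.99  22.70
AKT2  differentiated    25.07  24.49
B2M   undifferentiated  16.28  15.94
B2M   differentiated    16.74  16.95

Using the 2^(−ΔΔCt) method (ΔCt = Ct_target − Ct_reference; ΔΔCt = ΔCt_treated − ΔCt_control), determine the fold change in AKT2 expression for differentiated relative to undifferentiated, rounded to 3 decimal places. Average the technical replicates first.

0.435

Mean Ct: AKT2 undifferentiated 22.845; AKT2 differentiated 24.780; B2M undifferentiated 16.110; B2M differentiated 16.845
ΔCt(undifferentiated) = 22.845 − 16.110 = 6.735
ΔCt(differentiated) = 24.780 − 16.845 = 7.935
ΔΔCt = 7.935 − 6.735 = 1.200
Fold change = 2^(−1.200) = 0.4353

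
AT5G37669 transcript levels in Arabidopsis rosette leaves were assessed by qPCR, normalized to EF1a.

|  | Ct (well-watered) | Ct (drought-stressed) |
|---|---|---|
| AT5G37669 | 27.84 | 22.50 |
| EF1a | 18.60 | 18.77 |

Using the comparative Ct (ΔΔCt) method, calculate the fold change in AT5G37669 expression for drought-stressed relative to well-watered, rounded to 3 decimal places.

ΔCt(well-watered) = 27.840 − 18.600 = 9.240
ΔCt(drought-stressed) = 22.500 − 18.770 = 3.730
ΔΔCt = 3.730 − 9.240 = -5.510
Fold change = 2^(−(-5.510)) = 2^5.510 = 45.5696

45.570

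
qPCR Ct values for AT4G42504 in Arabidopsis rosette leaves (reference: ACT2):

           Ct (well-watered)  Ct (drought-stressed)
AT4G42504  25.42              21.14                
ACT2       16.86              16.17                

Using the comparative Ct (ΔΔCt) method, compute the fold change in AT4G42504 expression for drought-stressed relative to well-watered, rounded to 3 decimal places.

ΔCt(well-watered) = 25.420 − 16.860 = 8.560
ΔCt(drought-stressed) = 21.140 − 16.170 = 4.970
ΔΔCt = 4.970 − 8.560 = -3.590
Fold change = 2^(−(-3.590)) = 2^3.590 = 12.0420

12.042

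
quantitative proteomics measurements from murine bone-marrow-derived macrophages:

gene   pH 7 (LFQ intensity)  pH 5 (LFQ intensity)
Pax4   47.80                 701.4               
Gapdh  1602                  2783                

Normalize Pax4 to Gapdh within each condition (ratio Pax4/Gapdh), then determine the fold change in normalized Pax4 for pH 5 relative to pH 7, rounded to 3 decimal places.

8.447

Pax4/Gapdh (pH 7) = 47.80 / 1602 = 0.029838
Pax4/Gapdh (pH 5) = 701.4 / 2783 = 0.25203
Fold change = 0.25203 / 0.029838 = 8.4467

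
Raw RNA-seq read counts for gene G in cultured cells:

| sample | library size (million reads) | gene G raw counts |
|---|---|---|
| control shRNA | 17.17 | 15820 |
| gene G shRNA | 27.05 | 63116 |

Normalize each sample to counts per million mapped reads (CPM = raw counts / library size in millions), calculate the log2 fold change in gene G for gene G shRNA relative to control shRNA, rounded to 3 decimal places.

CPM(control shRNA) = 15820 / 17.17 = 921.3745
CPM(gene G shRNA) = 63116 / 27.05 = 2333.3087
Fold change = 2333.3087 / 921.3745 = 2.53242
log2(2.53242) = 1.3405

1.341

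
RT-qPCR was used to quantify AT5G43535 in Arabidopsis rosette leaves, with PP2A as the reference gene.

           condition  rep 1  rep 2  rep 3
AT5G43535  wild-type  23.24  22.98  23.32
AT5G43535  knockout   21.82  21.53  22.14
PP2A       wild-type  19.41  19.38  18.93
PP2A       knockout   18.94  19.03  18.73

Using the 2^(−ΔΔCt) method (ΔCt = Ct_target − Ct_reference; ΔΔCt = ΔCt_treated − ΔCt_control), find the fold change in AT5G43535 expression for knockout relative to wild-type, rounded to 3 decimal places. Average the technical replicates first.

Mean Ct: AT5G43535 wild-type 23.180; AT5G43535 knockout 21.830; PP2A wild-type 19.240; PP2A knockout 18.900
ΔCt(wild-type) = 23.180 − 19.240 = 3.940
ΔCt(knockout) = 21.830 − 18.900 = 2.930
ΔΔCt = 2.930 − 3.940 = -1.010
Fold change = 2^(−(-1.010)) = 2^1.010 = 2.0139

2.014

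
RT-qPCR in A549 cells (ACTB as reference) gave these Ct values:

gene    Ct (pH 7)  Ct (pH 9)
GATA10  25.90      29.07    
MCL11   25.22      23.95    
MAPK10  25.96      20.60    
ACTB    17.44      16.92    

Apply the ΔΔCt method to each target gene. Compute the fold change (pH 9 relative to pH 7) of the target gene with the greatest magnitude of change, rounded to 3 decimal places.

28.641

GATA10: ΔΔCt = (29.07−16.92) − (25.90−17.44) = 12.15 − 8.46 = 3.69; fold change = 2^-3.69 = 0.077
MCL11: ΔΔCt = (23.95−16.92) − (25.22−17.44) = 7.03 − 7.78 = -0.75; fold change = 2^0.75 = 1.682
MAPK10: ΔΔCt = (20.60−16.92) − (25.96−17.44) = 3.68 − 8.52 = -4.84; fold change = 2^4.84 = 28.641
MAPK10 has the largest |ΔΔCt| = 4.84.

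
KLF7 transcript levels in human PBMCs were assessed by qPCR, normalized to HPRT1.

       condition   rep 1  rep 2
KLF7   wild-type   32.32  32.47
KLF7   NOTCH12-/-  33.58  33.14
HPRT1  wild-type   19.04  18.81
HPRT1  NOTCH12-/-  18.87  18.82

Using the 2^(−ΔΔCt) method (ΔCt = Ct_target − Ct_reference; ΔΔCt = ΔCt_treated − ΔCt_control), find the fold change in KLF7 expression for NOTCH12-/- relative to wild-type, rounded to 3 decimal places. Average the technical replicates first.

0.485

Mean Ct: KLF7 wild-type 32.395; KLF7 NOTCH12-/- 33.360; HPRT1 wild-type 18.925; HPRT1 NOTCH12-/- 18.845
ΔCt(wild-type) = 32.395 − 18.925 = 13.470
ΔCt(NOTCH12-/-) = 33.360 − 18.845 = 14.515
ΔΔCt = 14.515 − 13.470 = 1.045
Fold change = 2^(−1.045) = 0.4846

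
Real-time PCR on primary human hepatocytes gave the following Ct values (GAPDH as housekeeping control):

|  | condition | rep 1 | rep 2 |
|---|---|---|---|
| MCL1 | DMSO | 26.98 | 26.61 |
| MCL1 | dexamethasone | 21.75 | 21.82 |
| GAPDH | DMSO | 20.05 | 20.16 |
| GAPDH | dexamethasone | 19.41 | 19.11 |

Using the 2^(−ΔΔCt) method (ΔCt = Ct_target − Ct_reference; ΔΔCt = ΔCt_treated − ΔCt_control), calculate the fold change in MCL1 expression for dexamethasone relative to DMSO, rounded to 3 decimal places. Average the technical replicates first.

17.939

Mean Ct: MCL1 DMSO 26.795; MCL1 dexamethasone 21.785; GAPDH DMSO 20.105; GAPDH dexamethasone 19.260
ΔCt(DMSO) = 26.795 − 20.105 = 6.690
ΔCt(dexamethasone) = 21.785 − 19.260 = 2.525
ΔΔCt = 2.525 − 6.690 = -4.165
Fold change = 2^(−(-4.165)) = 2^4.165 = 17.9387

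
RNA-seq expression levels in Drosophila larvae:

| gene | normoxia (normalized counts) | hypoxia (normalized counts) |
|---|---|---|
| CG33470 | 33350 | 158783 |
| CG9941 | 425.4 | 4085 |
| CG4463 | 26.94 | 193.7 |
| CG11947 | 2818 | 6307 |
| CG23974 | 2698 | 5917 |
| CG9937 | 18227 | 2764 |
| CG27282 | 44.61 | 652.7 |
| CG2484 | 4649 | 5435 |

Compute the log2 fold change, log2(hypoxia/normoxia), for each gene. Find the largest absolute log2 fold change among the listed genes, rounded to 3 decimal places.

3.871

log2(158783/33350) = 2.251  (CG33470)
log2(4085/425.4) = 3.263  (CG9941)
log2(193.7/26.94) = 2.846  (CG4463)
log2(6307/2818) = 1.162  (CG11947)
log2(5917/2698) = 1.133  (CG23974)
log2(2764/18227) = -2.721  (CG9937)
log2(652.7/44.61) = 3.871  (CG27282)
log2(5435/4649) = 0.225  (CG2484)
The largest magnitude belongs to CG27282.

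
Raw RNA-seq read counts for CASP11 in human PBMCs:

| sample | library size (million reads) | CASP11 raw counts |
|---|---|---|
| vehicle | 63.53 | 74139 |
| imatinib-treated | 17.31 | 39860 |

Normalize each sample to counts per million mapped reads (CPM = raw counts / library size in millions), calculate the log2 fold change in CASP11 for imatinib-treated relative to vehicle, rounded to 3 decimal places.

0.981

CPM(vehicle) = 74139 / 63.53 = 1166.9920
CPM(imatinib-treated) = 39860 / 17.31 = 2302.7152
Fold change = 2302.7152 / 1166.9920 = 1.97321
log2(1.97321) = 0.9805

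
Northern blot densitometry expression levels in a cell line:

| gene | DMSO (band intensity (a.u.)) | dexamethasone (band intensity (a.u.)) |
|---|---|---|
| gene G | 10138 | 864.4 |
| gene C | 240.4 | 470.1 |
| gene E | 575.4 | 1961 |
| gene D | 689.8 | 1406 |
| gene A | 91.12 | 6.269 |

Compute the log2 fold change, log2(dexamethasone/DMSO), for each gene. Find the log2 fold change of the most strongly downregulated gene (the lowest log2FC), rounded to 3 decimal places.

-3.861

log2(864.4/10138) = -3.552  (gene G)
log2(470.1/240.4) = 0.968  (gene C)
log2(1961/575.4) = 1.769  (gene E)
log2(1406/689.8) = 1.027  (gene D)
log2(6.269/91.12) = -3.861  (gene A)
gene A is most strongly downregulated.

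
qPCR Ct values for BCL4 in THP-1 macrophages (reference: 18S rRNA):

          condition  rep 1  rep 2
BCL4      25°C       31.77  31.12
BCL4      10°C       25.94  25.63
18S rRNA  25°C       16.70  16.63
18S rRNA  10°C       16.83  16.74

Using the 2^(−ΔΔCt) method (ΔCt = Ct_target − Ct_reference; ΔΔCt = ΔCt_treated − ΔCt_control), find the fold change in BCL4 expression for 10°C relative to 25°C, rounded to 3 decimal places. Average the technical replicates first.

Mean Ct: BCL4 25°C 31.445; BCL4 10°C 25.785; 18S rRNA 25°C 16.665; 18S rRNA 10°C 16.785
ΔCt(25°C) = 31.445 − 16.665 = 14.780
ΔCt(10°C) = 25.785 − 16.785 = 9.000
ΔΔCt = 9.000 − 14.780 = -5.780
Fold change = 2^(−(-5.780)) = 2^5.780 = 54.9482

54.948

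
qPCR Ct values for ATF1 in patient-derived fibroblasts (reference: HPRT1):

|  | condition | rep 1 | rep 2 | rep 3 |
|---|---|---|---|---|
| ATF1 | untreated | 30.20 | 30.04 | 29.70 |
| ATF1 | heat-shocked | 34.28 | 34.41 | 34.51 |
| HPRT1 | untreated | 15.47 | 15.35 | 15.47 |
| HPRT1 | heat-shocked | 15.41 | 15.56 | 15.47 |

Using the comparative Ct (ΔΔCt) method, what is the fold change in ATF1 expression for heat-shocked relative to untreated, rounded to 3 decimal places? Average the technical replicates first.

0.048

Mean Ct: ATF1 untreated 29.980; ATF1 heat-shocked 34.400; HPRT1 untreated 15.430; HPRT1 heat-shocked 15.480
ΔCt(untreated) = 29.980 − 15.430 = 14.550
ΔCt(heat-shocked) = 34.400 − 15.480 = 18.920
ΔΔCt = 18.920 − 14.550 = 4.370
Fold change = 2^(−4.370) = 0.0484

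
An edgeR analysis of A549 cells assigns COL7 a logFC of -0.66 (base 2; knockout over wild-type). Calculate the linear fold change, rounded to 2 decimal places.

Fold change = 2^(-0.66) = 0.633
That is, COL7 drops to 63.3% of the wild-type level.

0.63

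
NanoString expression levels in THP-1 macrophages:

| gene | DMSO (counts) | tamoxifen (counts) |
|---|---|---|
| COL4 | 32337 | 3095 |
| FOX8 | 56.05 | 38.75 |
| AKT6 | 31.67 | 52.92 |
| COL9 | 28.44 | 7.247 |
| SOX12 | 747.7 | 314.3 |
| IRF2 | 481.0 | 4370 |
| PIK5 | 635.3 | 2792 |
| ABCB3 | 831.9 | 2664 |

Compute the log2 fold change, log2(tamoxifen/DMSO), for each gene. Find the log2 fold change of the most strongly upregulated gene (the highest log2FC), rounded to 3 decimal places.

3.184

log2(3095/32337) = -3.385  (COL4)
log2(38.75/56.05) = -0.533  (FOX8)
log2(52.92/31.67) = 0.741  (AKT6)
log2(7.247/28.44) = -1.972  (COL9)
log2(314.3/747.7) = -1.250  (SOX12)
log2(4370/481.0) = 3.184  (IRF2)
log2(2792/635.3) = 2.136  (PIK5)
log2(2664/831.9) = 1.679  (ABCB3)
IRF2 is most strongly upregulated.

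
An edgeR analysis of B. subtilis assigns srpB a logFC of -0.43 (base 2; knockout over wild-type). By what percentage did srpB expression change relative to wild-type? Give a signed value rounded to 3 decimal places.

-25.774%

Fold change = 2^(-0.43) = 0.7423
Percent change = (FC − 1) × 100% = (0.7423 − 1) × 100 = -25.774%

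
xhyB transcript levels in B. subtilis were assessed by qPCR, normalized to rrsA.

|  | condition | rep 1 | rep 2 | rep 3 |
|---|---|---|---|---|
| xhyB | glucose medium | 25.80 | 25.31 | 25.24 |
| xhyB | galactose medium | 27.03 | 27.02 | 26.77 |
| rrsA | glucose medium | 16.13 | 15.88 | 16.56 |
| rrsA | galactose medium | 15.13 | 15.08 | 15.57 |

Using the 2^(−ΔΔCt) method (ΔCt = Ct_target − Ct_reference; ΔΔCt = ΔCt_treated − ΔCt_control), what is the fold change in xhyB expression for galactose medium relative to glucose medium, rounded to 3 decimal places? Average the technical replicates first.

0.187

Mean Ct: xhyB glucose medium 25.450; xhyB galactose medium 26.940; rrsA glucose medium 16.190; rrsA galactose medium 15.260
ΔCt(glucose medium) = 25.450 − 16.190 = 9.260
ΔCt(galactose medium) = 26.940 − 15.260 = 11.680
ΔΔCt = 11.680 − 9.260 = 2.420
Fold change = 2^(−2.420) = 0.1869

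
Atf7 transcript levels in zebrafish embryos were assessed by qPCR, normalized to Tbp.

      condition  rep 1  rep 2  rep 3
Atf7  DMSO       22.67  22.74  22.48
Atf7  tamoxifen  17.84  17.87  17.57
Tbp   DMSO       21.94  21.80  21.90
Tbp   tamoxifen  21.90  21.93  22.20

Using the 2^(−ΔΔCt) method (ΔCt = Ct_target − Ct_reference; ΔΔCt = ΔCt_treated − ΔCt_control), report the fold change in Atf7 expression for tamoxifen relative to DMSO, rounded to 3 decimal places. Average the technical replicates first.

Mean Ct: Atf7 DMSO 22.630; Atf7 tamoxifen 17.760; Tbp DMSO 21.880; Tbp tamoxifen 22.010
ΔCt(DMSO) = 22.630 − 21.880 = 0.750
ΔCt(tamoxifen) = 17.760 − 22.010 = -4.250
ΔΔCt = -4.250 − 0.750 = -5.000
Fold change = 2^(−(-5.000)) = 2^5.000 = 32.0000

32.000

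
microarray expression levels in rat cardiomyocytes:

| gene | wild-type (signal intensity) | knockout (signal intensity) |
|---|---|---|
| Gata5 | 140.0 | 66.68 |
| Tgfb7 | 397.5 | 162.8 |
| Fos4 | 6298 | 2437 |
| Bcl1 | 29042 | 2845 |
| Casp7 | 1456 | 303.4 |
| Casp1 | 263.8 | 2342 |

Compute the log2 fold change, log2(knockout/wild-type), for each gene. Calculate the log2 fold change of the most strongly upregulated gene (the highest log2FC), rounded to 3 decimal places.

log2(66.68/140.0) = -1.070  (Gata5)
log2(162.8/397.5) = -1.288  (Tgfb7)
log2(2437/6298) = -1.370  (Fos4)
log2(2845/29042) = -3.352  (Bcl1)
log2(303.4/1456) = -2.263  (Casp7)
log2(2342/263.8) = 3.150  (Casp1)
Casp1 is most strongly upregulated.

3.150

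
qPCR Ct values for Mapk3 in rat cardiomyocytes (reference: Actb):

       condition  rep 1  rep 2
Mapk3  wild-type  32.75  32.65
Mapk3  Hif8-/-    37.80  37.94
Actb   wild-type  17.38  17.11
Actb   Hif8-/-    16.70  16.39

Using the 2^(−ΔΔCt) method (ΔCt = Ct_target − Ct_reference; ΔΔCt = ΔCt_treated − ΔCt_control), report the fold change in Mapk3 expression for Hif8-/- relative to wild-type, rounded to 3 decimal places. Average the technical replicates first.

Mean Ct: Mapk3 wild-type 32.700; Mapk3 Hif8-/- 37.870; Actb wild-type 17.245; Actb Hif8-/- 16.545
ΔCt(wild-type) = 32.700 − 17.245 = 15.455
ΔCt(Hif8-/-) = 37.870 − 16.545 = 21.325
ΔΔCt = 21.325 − 15.455 = 5.870
Fold change = 2^(−5.870) = 0.0171

0.017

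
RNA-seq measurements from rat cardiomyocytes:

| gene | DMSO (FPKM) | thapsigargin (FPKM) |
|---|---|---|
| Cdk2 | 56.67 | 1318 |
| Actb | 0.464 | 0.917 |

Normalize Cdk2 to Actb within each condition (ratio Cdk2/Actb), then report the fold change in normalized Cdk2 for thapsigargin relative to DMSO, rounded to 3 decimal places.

Cdk2/Actb (DMSO) = 56.67 / 0.464 = 122.13
Cdk2/Actb (thapsigargin) = 1318 / 0.917 = 1437.3
Fold change = 1437.3 / 122.13 = 11.7682

11.768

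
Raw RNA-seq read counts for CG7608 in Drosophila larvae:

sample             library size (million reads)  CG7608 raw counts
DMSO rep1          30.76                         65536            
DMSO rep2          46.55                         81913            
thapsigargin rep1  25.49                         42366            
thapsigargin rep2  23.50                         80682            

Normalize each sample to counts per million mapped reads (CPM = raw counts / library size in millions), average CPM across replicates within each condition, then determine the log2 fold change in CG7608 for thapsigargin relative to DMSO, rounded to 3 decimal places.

0.389

CPM(DMSO rep1) = 65536 / 30.76 = 2130.5592
CPM(DMSO rep2) = 81913 / 46.55 = 1759.6778
CPM(thapsigargin rep1) = 42366 / 25.49 = 1662.0636
CPM(thapsigargin rep2) = 80682 / 23.50 = 3433.2766
mean CPM(DMSO) = 1945.1185; mean CPM(thapsigargin) = 2547.6701
Fold change = 2547.6701 / 1945.1185 = 1.30978
log2(1.30978) = 0.3893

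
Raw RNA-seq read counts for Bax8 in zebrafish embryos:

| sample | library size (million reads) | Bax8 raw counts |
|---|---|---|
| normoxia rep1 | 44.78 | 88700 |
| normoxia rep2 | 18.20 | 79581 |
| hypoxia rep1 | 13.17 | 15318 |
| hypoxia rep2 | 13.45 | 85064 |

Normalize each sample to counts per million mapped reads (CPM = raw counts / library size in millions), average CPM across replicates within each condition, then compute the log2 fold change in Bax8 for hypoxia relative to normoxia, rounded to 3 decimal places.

CPM(normoxia rep1) = 88700 / 44.78 = 1980.7950
CPM(normoxia rep2) = 79581 / 18.20 = 4372.5824
CPM(hypoxia rep1) = 15318 / 13.17 = 1163.0979
CPM(hypoxia rep2) = 85064 / 13.45 = 6324.4610
mean CPM(normoxia) = 3176.6887; mean CPM(hypoxia) = 3743.7795
Fold change = 3743.7795 / 3176.6887 = 1.17852
log2(1.17852) = 0.2370

0.237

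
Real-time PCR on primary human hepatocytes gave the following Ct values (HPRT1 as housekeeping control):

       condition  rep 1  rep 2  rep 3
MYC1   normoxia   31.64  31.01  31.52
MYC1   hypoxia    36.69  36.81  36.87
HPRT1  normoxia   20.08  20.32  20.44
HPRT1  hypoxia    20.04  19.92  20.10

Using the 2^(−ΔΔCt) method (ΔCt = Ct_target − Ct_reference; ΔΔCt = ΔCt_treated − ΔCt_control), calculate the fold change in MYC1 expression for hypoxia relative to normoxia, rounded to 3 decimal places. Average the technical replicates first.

0.020

Mean Ct: MYC1 normoxia 31.390; MYC1 hypoxia 36.790; HPRT1 normoxia 20.280; HPRT1 hypoxia 20.020
ΔCt(normoxia) = 31.390 − 20.280 = 11.110
ΔCt(hypoxia) = 36.790 − 20.020 = 16.770
ΔΔCt = 16.770 − 11.110 = 5.660
Fold change = 2^(−5.660) = 0.0198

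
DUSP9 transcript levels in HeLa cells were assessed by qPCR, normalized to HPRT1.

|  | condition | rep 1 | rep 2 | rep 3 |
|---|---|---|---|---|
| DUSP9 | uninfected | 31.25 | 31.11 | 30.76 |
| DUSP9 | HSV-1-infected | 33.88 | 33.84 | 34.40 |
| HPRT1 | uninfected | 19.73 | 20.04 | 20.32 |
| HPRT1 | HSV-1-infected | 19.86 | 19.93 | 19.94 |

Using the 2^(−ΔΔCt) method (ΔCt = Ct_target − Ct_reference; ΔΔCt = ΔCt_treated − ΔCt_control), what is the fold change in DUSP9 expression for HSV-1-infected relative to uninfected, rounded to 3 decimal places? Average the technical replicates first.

0.115

Mean Ct: DUSP9 uninfected 31.040; DUSP9 HSV-1-infected 34.040; HPRT1 uninfected 20.030; HPRT1 HSV-1-infected 19.910
ΔCt(uninfected) = 31.040 − 20.030 = 11.010
ΔCt(HSV-1-infected) = 34.040 − 19.910 = 14.130
ΔΔCt = 14.130 − 11.010 = 3.120
Fold change = 2^(−3.120) = 0.1150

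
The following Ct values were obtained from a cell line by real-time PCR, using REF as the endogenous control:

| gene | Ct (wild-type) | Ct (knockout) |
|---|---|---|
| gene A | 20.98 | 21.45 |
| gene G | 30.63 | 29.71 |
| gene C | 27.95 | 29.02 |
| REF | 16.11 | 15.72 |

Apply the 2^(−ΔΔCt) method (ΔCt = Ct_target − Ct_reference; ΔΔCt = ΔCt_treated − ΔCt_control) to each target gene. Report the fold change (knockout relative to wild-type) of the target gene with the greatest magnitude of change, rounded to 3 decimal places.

gene A: ΔΔCt = (21.45−15.72) − (20.98−16.11) = 5.73 − 4.87 = 0.86; fold change = 2^-0.86 = 0.551
gene G: ΔΔCt = (29.71−15.72) − (30.63−16.11) = 13.99 − 14.52 = -0.53; fold change = 2^0.53 = 1.444
gene C: ΔΔCt = (29.02−15.72) − (27.95−16.11) = 13.30 − 11.84 = 1.46; fold change = 2^-1.46 = 0.363
gene C has the largest |ΔΔCt| = 1.46.

0.363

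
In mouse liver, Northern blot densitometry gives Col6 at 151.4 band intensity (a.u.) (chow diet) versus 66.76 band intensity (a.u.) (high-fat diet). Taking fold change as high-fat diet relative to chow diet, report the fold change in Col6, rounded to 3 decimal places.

Fold change = 66.76 / 151.4 = 0.4410
Col6 is downregulated.

0.441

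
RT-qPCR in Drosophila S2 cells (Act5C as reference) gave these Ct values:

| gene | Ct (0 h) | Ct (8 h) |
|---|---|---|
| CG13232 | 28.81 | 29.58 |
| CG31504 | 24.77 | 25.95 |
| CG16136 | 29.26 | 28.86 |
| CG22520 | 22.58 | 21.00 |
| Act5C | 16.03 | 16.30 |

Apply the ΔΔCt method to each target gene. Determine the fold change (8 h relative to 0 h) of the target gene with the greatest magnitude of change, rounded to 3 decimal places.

3.605

CG13232: ΔΔCt = (29.58−16.30) − (28.81−16.03) = 13.28 − 12.78 = 0.50; fold change = 2^-0.50 = 0.707
CG31504: ΔΔCt = (25.95−16.30) − (24.77−16.03) = 9.65 − 8.74 = 0.91; fold change = 2^-0.91 = 0.532
CG16136: ΔΔCt = (28.86−16.30) − (29.26−16.03) = 12.56 − 13.23 = -0.67; fold change = 2^0.67 = 1.591
CG22520: ΔΔCt = (21.00−16.30) − (22.58−16.03) = 4.70 − 6.55 = -1.85; fold change = 2^1.85 = 3.605
CG22520 has the largest |ΔΔCt| = 1.85.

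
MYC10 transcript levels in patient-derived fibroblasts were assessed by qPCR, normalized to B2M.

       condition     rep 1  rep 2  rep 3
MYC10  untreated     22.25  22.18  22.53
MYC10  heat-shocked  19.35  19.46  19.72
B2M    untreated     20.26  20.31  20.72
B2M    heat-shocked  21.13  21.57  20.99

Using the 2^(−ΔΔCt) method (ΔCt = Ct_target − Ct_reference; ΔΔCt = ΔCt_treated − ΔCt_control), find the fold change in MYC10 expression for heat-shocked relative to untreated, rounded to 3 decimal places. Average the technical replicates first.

Mean Ct: MYC10 untreated 22.320; MYC10 heat-shocked 19.510; B2M untreated 20.430; B2M heat-shocked 21.230
ΔCt(untreated) = 22.320 − 20.430 = 1.890
ΔCt(heat-shocked) = 19.510 − 21.230 = -1.720
ΔΔCt = -1.720 − 1.890 = -3.610
Fold change = 2^(−(-3.610)) = 2^3.610 = 12.2101

12.210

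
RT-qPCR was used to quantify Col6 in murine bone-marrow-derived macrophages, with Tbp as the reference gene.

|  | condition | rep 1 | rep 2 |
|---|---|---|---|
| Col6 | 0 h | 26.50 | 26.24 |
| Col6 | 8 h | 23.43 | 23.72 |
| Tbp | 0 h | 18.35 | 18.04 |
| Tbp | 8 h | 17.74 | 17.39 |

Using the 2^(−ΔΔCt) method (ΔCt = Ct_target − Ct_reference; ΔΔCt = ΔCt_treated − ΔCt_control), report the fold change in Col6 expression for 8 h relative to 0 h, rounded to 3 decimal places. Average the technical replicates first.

4.485

Mean Ct: Col6 0 h 26.370; Col6 8 h 23.575; Tbp 0 h 18.195; Tbp 8 h 17.565
ΔCt(0 h) = 26.370 − 18.195 = 8.175
ΔCt(8 h) = 23.575 − 17.565 = 6.010
ΔΔCt = 6.010 − 8.175 = -2.165
Fold change = 2^(−(-2.165)) = 2^2.165 = 4.4847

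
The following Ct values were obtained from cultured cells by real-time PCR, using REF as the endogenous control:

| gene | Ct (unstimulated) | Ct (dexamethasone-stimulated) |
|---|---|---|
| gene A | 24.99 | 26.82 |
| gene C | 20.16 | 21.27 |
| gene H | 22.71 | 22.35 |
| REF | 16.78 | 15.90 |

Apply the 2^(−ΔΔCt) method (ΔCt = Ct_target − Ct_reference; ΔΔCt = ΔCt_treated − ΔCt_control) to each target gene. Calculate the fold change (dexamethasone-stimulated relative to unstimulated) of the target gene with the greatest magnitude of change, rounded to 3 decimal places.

gene A: ΔΔCt = (26.82−15.90) − (24.99−16.78) = 10.92 − 8.21 = 2.71; fold change = 2^-2.71 = 0.153
gene C: ΔΔCt = (21.27−15.90) − (20.16−16.78) = 5.37 − 3.38 = 1.99; fold change = 2^-1.99 = 0.252
gene H: ΔΔCt = (22.35−15.90) − (22.71−16.78) = 6.45 − 5.93 = 0.52; fold change = 2^-0.52 = 0.697
gene A has the largest |ΔΔCt| = 2.71.

0.153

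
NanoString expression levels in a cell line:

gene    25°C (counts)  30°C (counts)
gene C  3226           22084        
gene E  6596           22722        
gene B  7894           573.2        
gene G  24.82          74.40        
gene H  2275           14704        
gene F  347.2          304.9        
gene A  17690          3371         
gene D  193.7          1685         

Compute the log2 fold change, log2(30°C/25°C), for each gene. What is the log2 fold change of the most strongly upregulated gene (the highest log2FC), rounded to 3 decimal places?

3.121

log2(22084/3226) = 2.775  (gene C)
log2(22722/6596) = 1.784  (gene E)
log2(573.2/7894) = -3.784  (gene B)
log2(74.40/24.82) = 1.584  (gene G)
log2(14704/2275) = 2.692  (gene H)
log2(304.9/347.2) = -0.187  (gene F)
log2(3371/17690) = -2.392  (gene A)
log2(1685/193.7) = 3.121  (gene D)
gene D is most strongly upregulated.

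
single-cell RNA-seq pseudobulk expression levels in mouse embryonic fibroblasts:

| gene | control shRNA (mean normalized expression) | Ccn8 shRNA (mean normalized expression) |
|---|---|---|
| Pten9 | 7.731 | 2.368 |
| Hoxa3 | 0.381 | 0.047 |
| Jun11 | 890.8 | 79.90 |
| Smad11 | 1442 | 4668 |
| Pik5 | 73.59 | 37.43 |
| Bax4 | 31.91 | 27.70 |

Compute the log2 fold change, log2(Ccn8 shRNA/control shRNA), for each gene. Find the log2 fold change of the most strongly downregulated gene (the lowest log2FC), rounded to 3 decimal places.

-3.479

log2(2.368/7.731) = -1.707  (Pten9)
log2(0.047/0.381) = -3.019  (Hoxa3)
log2(79.90/890.8) = -3.479  (Jun11)
log2(4668/1442) = 1.695  (Smad11)
log2(37.43/73.59) = -0.975  (Pik5)
log2(27.70/31.91) = -0.204  (Bax4)
Jun11 is most strongly downregulated.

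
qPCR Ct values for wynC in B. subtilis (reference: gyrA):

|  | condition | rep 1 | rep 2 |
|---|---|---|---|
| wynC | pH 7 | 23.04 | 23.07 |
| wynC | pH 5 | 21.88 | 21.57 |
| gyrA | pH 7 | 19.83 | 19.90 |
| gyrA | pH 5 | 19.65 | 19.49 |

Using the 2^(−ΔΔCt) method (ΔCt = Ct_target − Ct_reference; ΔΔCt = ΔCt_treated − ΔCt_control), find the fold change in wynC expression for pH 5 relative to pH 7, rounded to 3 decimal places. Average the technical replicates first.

Mean Ct: wynC pH 7 23.055; wynC pH 5 21.725; gyrA pH 7 19.865; gyrA pH 5 19.570
ΔCt(pH 7) = 23.055 − 19.865 = 3.190
ΔCt(pH 5) = 21.725 − 19.570 = 2.155
ΔΔCt = 2.155 − 3.190 = -1.035
Fold change = 2^(−(-1.035)) = 2^1.035 = 2.0491

2.049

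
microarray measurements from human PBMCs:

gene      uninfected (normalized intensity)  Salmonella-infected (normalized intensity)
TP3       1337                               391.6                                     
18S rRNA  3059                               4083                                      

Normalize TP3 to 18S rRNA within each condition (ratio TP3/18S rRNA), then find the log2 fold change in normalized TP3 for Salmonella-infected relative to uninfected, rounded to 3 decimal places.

TP3/18S rRNA (uninfected) = 1337 / 3059 = 0.43707
TP3/18S rRNA (Salmonella-infected) = 391.6 / 4083 = 0.09591
Fold change = 0.09591 / 0.43707 = 0.2194
log2(0.2194) = -2.1881

-2.188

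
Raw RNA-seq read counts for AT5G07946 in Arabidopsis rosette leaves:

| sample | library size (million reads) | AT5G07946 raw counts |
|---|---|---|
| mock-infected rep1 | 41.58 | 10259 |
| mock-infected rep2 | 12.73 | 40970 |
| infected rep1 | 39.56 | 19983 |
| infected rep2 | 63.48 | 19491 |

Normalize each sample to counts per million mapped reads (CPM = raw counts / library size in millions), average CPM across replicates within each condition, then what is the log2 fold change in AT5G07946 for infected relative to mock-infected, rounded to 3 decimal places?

-2.093

CPM(mock-infected rep1) = 10259 / 41.58 = 246.7292
CPM(mock-infected rep2) = 40970 / 12.73 = 3218.3818
CPM(infected rep1) = 19983 / 39.56 = 505.1314
CPM(infected rep2) = 19491 / 63.48 = 307.0416
mean CPM(mock-infected) = 1732.5555; mean CPM(infected) = 406.0865
Fold change = 406.0865 / 1732.5555 = 0.23439
log2(0.23439) = -2.0930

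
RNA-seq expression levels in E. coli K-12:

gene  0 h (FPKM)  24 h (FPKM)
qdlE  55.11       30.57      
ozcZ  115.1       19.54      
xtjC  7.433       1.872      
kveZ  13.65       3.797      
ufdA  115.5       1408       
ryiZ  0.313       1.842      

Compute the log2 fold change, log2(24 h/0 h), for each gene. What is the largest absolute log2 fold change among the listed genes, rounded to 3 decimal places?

log2(30.57/55.11) = -0.850  (qdlE)
log2(19.54/115.1) = -2.558  (ozcZ)
log2(1.872/7.433) = -1.989  (xtjC)
log2(3.797/13.65) = -1.846  (kveZ)
log2(1408/115.5) = 3.608  (ufdA)
log2(1.842/0.313) = 2.557  (ryiZ)
The largest magnitude belongs to ufdA.

3.608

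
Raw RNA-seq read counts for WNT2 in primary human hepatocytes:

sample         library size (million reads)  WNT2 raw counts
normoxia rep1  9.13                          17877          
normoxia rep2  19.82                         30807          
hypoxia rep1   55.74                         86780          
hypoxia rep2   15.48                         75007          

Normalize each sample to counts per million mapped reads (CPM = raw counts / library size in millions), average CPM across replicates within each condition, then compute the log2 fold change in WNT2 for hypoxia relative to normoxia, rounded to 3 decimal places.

0.866

CPM(normoxia rep1) = 17877 / 9.13 = 1958.0504
CPM(normoxia rep2) = 30807 / 19.82 = 1554.3391
CPM(hypoxia rep1) = 86780 / 55.74 = 1556.8712
CPM(hypoxia rep2) = 75007 / 15.48 = 4845.4134
mean CPM(normoxia) = 1756.1947; mean CPM(hypoxia) = 3201.1423
Fold change = 3201.1423 / 1756.1947 = 1.82277
log2(1.82277) = 0.8661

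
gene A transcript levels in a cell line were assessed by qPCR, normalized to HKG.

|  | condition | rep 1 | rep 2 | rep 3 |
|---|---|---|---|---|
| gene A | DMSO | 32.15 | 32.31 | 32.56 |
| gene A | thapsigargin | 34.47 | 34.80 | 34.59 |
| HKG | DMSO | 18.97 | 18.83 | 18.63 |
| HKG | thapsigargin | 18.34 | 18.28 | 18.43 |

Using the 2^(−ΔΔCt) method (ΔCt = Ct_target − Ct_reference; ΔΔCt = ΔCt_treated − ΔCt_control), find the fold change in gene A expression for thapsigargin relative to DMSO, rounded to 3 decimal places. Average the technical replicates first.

Mean Ct: gene A DMSO 32.340; gene A thapsigargin 34.620; HKG DMSO 18.810; HKG thapsigargin 18.350
ΔCt(DMSO) = 32.340 − 18.810 = 13.530
ΔCt(thapsigargin) = 34.620 − 18.350 = 16.270
ΔΔCt = 16.270 − 13.530 = 2.740
Fold change = 2^(−2.740) = 0.1497

0.150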